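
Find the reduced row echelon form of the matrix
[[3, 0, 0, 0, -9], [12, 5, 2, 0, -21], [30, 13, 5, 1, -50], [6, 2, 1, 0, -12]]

[[1, 0, 0, 0, -3], [0, 1, 0, 0, 3], [0, 0, 1, 0, 0], [0, 0, 0, 1, 1]]

R1 ← 1/3·R1
  [  1   0  0  0   -3 ]
  [ 12   5  2  0  -21 ]
  [ 30  13  5  1  -50 ]
  [  6   2  1  0  -12 ]
R2 ← R2 − 12·R1
  [  1   0  0  0   -3 ]
  [  0   5  2  0   15 ]
  [ 30  13  5  1  -50 ]
  [  6   2  1  0  -12 ]
R3 ← R3 − 30·R1
  [ 1   0  0  0   -3 ]
  [ 0   5  2  0   15 ]
  [ 0  13  5  1   40 ]
  [ 6   2  1  0  -12 ]
R4 ← R4 − 6·R1
  [ 1   0  0  0  -3 ]
  [ 0   5  2  0  15 ]
  [ 0  13  5  1  40 ]
  [ 0   2  1  0   6 ]
R2 ← 1/5·R2
  [ 1   0    0  0  -3 ]
  [ 0   1  2/5  0   3 ]
  [ 0  13    5  1  40 ]
  [ 0   2    1  0   6 ]
R3 ← R3 − 13·R2
  [ 1  0     0  0  -3 ]
  [ 0  1   2/5  0   3 ]
  [ 0  0  -1/5  1   1 ]
  [ 0  2     1  0   6 ]
R4 ← R4 − 2·R2
  [ 1  0     0  0  -3 ]
  [ 0  1   2/5  0   3 ]
  [ 0  0  -1/5  1   1 ]
  [ 0  0   1/5  0   0 ]
R3 ← -5·R3
  [ 1  0    0   0  -3 ]
  [ 0  1  2/5   0   3 ]
  [ 0  0    1  -5  -5 ]
  [ 0  0  1/5   0   0 ]
R4 ← R4 − 1/5·R3
  [ 1  0    0   0  -3 ]
  [ 0  1  2/5   0   3 ]
  [ 0  0    1  -5  -5 ]
  [ 0  0    0   1   1 ]
R3 ← R3 + 5·R4
  [ 1  0    0  0  -3 ]
  [ 0  1  2/5  0   3 ]
  [ 0  0    1  0   0 ]
  [ 0  0    0  1   1 ]
R2 ← R2 − 2/5·R3
  [ 1  0  0  0  -3 ]
  [ 0  1  0  0   3 ]
  [ 0  0  1  0   0 ]
  [ 0  0  0  1   1 ]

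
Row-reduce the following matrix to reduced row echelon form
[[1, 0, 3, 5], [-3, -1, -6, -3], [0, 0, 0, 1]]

R2 ← R2 + 3·R1
R2 ← -1·R2
R2 ← R2 + 12·R3
R1 ← R1 − 5·R3

[[1, 0, 3, 0], [0, 1, -3, 0], [0, 0, 0, 1]]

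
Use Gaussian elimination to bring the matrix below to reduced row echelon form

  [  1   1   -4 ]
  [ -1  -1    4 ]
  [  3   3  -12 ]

Add ρ1 to ρ2.
  [ 1  1   -4 ]
  [ 0  0    0 ]
  [ 3  3  -12 ]
Subtract 3 times ρ1 from ρ3.
  [ 1  1  -4 ]
  [ 0  0   0 ]
  [ 0  0   0 ]

[[1, 1, -4], [0, 0, 0], [0, 0, 0]]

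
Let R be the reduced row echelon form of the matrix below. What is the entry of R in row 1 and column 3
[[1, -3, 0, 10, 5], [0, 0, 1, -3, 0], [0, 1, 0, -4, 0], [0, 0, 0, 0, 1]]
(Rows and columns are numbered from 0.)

Swap R2 and R3.
  [ 1  -3  0  10  5 ]
  [ 0   1  0  -4  0 ]
  [ 0   0  1  -3  0 ]
  [ 0   0  0   0  1 ]
Subtract 5 times R4 from R1.
  [ 1  -3  0  10  0 ]
  [ 0   1  0  -4  0 ]
  [ 0   0  1  -3  0 ]
  [ 0   0  0   0  1 ]
Add 3 times R2 to R1.
  [ 1  0  0  -2  0 ]
  [ 0  1  0  -4  0 ]
  [ 0  0  1  -3  0 ]
  [ 0  0  0   0  1 ]

-4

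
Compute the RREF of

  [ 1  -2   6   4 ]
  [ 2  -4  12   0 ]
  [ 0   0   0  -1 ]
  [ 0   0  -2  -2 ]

[[1, -2, 0, 0], [0, 0, 1, 0], [0, 0, 0, 1], [0, 0, 0, 0]]

r2 ← r2 − 2·r1
r2 <-> r4
r2 ← -1/2·r2
r3 ← -1·r3
r4 ← r4 + 8·r3
r2 ← r2 − r3
r1 ← r1 − 4·r3
r1 ← r1 − 6·r2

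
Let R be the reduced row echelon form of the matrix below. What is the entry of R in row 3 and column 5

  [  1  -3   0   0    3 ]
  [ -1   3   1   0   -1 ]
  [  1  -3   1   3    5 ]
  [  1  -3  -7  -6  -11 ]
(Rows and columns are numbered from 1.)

0

r2 := r2 + r1
  [ 1  -3   0   0    3 ]
  [ 0   0   1   0    2 ]
  [ 1  -3   1   3    5 ]
  [ 1  -3  -7  -6  -11 ]
r3 := r3 − r1
  [ 1  -3   0   0    3 ]
  [ 0   0   1   0    2 ]
  [ 0   0   1   3    2 ]
  [ 1  -3  -7  -6  -11 ]
r4 := r4 − r1
  [ 1  -3   0   0    3 ]
  [ 0   0   1   0    2 ]
  [ 0   0   1   3    2 ]
  [ 0   0  -7  -6  -14 ]
r3 := r3 − r2
  [ 1  -3   0   0    3 ]
  [ 0   0   1   0    2 ]
  [ 0   0   0   3    0 ]
  [ 0   0  -7  -6  -14 ]
r4 := r4 + 7·r2
  [ 1  -3  0   0  3 ]
  [ 0   0  1   0  2 ]
  [ 0   0  0   3  0 ]
  [ 0   0  0  -6  0 ]
r3 := 1/3·r3
  [ 1  -3  0   0  3 ]
  [ 0   0  1   0  2 ]
  [ 0   0  0   1  0 ]
  [ 0   0  0  -6  0 ]
r4 := r4 + 6·r3
  [ 1  -3  0  0  3 ]
  [ 0   0  1  0  2 ]
  [ 0   0  0  1  0 ]
  [ 0   0  0  0  0 ]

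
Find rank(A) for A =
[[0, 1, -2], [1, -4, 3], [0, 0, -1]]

rank = 3

R1 <-> R2
  [ 1  -4   3 ]
  [ 0   1  -2 ]
  [ 0   0  -1 ]
R3 := -1·R3
  [ 1  -4   3 ]
  [ 0   1  -2 ]
  [ 0   0   1 ]
R2 := R2 + 2·R3
  [ 1  -4  3 ]
  [ 0   1  0 ]
  [ 0   0  1 ]
R1 := R1 − 3·R3
  [ 1  -4  0 ]
  [ 0   1  0 ]
  [ 0   0  1 ]
R1 := R1 + 4·R2
  [ 1  0  0 ]
  [ 0  1  0 ]
  [ 0  0  1 ]
The reduced form has 3 nonzero rows.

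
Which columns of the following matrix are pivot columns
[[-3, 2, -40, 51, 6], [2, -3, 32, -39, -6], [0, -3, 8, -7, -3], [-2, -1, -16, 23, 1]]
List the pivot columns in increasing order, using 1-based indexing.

1, 2, 3, 5

r1 -> -1/3·r1
  [  1  -2/3  40/3  -17  -2 ]
  [  2    -3    32  -39  -6 ]
  [  0    -3     8   -7  -3 ]
  [ -2    -1   -16   23   1 ]
r2 -> r2 − 2·r1
  [  1  -2/3  40/3  -17  -2 ]
  [  0  -5/3  16/3   -5  -2 ]
  [  0    -3     8   -7  -3 ]
  [ -2    -1   -16   23   1 ]
r4 -> r4 + 2·r1
  [ 1  -2/3  40/3  -17  -2 ]
  [ 0  -5/3  16/3   -5  -2 ]
  [ 0    -3     8   -7  -3 ]
  [ 0  -7/3  32/3  -11  -3 ]
r2 -> -3/5·r2
  [ 1  -2/3   40/3  -17   -2 ]
  [ 0     1  -16/5    3  6/5 ]
  [ 0    -3      8   -7   -3 ]
  [ 0  -7/3   32/3  -11   -3 ]
r3 -> r3 + 3·r2
  [ 1  -2/3   40/3  -17   -2 ]
  [ 0     1  -16/5    3  6/5 ]
  [ 0     0   -8/5    2  3/5 ]
  [ 0  -7/3   32/3  -11   -3 ]
r4 -> r4 + 7/3·r2
  [ 1  -2/3   40/3  -17    -2 ]
  [ 0     1  -16/5    3   6/5 ]
  [ 0     0   -8/5    2   3/5 ]
  [ 0     0   16/5   -4  -1/5 ]
r3 -> -5/8·r3
  [ 1  -2/3   40/3   -17    -2 ]
  [ 0     1  -16/5     3   6/5 ]
  [ 0     0      1  -5/4  -3/8 ]
  [ 0     0   16/5    -4  -1/5 ]
r4 -> r4 − 16/5·r3
  [ 1  -2/3   40/3   -17    -2 ]
  [ 0     1  -16/5     3   6/5 ]
  [ 0     0      1  -5/4  -3/8 ]
  [ 0     0      0     0     1 ]
r3 -> r3 + 3/8·r4
  [ 1  -2/3   40/3   -17   -2 ]
  [ 0     1  -16/5     3  6/5 ]
  [ 0     0      1  -5/4    0 ]
  [ 0     0      0     0    1 ]
r2 -> r2 − 6/5·r4
  [ 1  -2/3   40/3   -17  -2 ]
  [ 0     1  -16/5     3   0 ]
  [ 0     0      1  -5/4   0 ]
  [ 0     0      0     0   1 ]
r1 -> r1 + 2·r4
  [ 1  -2/3   40/3   -17  0 ]
  [ 0     1  -16/5     3  0 ]
  [ 0     0      1  -5/4  0 ]
  [ 0     0      0     0  1 ]
r2 -> r2 + 16/5·r3
  [ 1  -2/3  40/3   -17  0 ]
  [ 0     1     0    -1  0 ]
  [ 0     0     1  -5/4  0 ]
  [ 0     0     0     0  1 ]
r1 -> r1 − 40/3·r3
  [ 1  -2/3  0  -1/3  0 ]
  [ 0     1  0    -1  0 ]
  [ 0     0  1  -5/4  0 ]
  [ 0     0  0     0  1 ]
r1 -> r1 + 2/3·r2
  [ 1  0  0    -1  0 ]
  [ 0  1  0    -1  0 ]
  [ 0  0  1  -5/4  0 ]
  [ 0  0  0     0  1 ]
Pivot columns are the columns containing a leading 1.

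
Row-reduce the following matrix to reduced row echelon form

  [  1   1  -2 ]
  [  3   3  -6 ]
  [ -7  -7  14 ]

R2 -> R2 − 3·R1
  [  1   1  -2 ]
  [  0   0   0 ]
  [ -7  -7  14 ]
R3 -> R3 + 7·R1
  [ 1  1  -2 ]
  [ 0  0   0 ]
  [ 0  0   0 ]

[[1, 1, -2], [0, 0, 0], [0, 0, 0]]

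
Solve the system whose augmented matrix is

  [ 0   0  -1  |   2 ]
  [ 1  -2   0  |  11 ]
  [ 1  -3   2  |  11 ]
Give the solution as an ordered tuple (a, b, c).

(3, -4, -2)

ρ1 <-> ρ2
  [ 1  -2   0  |  11 ]
  [ 0   0  -1  |   2 ]
  [ 1  -3   2  |  11 ]
ρ3 → ρ3 − ρ1
  [ 1  -2   0  |  11 ]
  [ 0   0  -1  |   2 ]
  [ 0  -1   2  |   0 ]
ρ2 <-> ρ3
  [ 1  -2   0  |  11 ]
  [ 0  -1   2  |   0 ]
  [ 0   0  -1  |   2 ]
ρ2 → -1·ρ2
  [ 1  -2   0  |  11 ]
  [ 0   1  -2  |   0 ]
  [ 0   0  -1  |   2 ]
ρ3 → -1·ρ3
  [ 1  -2   0  |  11 ]
  [ 0   1  -2  |   0 ]
  [ 0   0   1  |  -2 ]
ρ2 → ρ2 + 2·ρ3
  [ 1  -2  0  |  11 ]
  [ 0   1  0  |  -4 ]
  [ 0   0  1  |  -2 ]
ρ1 → ρ1 + 2·ρ2
  [ 1  0  0  |   3 ]
  [ 0  1  0  |  -4 ]
  [ 0  0  1  |  -2 ]
Reading off the last column: a = 3, b = -4, c = -2.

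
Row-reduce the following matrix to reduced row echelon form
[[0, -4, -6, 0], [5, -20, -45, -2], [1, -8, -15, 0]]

[[1, 0, -3, 0], [0, 1, 3/2, 0], [0, 0, 0, 1]]

r1 ↔ r2
  [ 5  -20  -45  -2 ]
  [ 0   -4   -6   0 ]
  [ 1   -8  -15   0 ]
r1 → 1/5·r1
  [ 1  -4   -9  -2/5 ]
  [ 0  -4   -6     0 ]
  [ 1  -8  -15     0 ]
r3 → r3 − r1
  [ 1  -4  -9  -2/5 ]
  [ 0  -4  -6     0 ]
  [ 0  -4  -6   2/5 ]
r2 → -1/4·r2
  [ 1  -4   -9  -2/5 ]
  [ 0   1  3/2     0 ]
  [ 0  -4   -6   2/5 ]
r3 → r3 + 4·r2
  [ 1  -4   -9  -2/5 ]
  [ 0   1  3/2     0 ]
  [ 0   0    0   2/5 ]
r3 → 5/2·r3
  [ 1  -4   -9  -2/5 ]
  [ 0   1  3/2     0 ]
  [ 0   0    0     1 ]
r1 → r1 + 2/5·r3
  [ 1  -4   -9  0 ]
  [ 0   1  3/2  0 ]
  [ 0   0    0  1 ]
r1 → r1 + 4·r2
  [ 1  0   -3  0 ]
  [ 0  1  3/2  0 ]
  [ 0  0    0  1 ]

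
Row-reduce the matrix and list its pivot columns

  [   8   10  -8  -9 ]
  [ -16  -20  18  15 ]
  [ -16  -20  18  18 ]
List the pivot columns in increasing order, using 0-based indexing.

R1 → 1/8·R1
  [   1  5/4  -1  -9/8 ]
  [ -16  -20  18    15 ]
  [ -16  -20  18    18 ]
R2 → R2 + 16·R1
  [   1  5/4  -1  -9/8 ]
  [   0    0   2    -3 ]
  [ -16  -20  18    18 ]
R3 → R3 + 16·R1
  [ 1  5/4  -1  -9/8 ]
  [ 0    0   2    -3 ]
  [ 0    0   2     0 ]
R2 → 1/2·R2
  [ 1  5/4  -1  -9/8 ]
  [ 0    0   1  -3/2 ]
  [ 0    0   2     0 ]
R3 → R3 − 2·R2
  [ 1  5/4  -1  -9/8 ]
  [ 0    0   1  -3/2 ]
  [ 0    0   0     3 ]
R3 → 1/3·R3
  [ 1  5/4  -1  -9/8 ]
  [ 0    0   1  -3/2 ]
  [ 0    0   0     1 ]
R2 → R2 + 3/2·R3
  [ 1  5/4  -1  -9/8 ]
  [ 0    0   1     0 ]
  [ 0    0   0     1 ]
R1 → R1 + 9/8·R3
  [ 1  5/4  -1  0 ]
  [ 0    0   1  0 ]
  [ 0    0   0  1 ]
R1 → R1 + R2
  [ 1  5/4  0  0 ]
  [ 0    0  1  0 ]
  [ 0    0  0  1 ]
Pivot columns are the columns containing a leading 1.

0, 2, 3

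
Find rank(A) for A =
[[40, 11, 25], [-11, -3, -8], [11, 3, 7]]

R1 -> 1/40·R1
  [   1  11/40  5/8 ]
  [ -11     -3   -8 ]
  [  11      3    7 ]
R2 -> R2 + 11·R1
  [  1  11/40   5/8 ]
  [  0   1/40  -9/8 ]
  [ 11      3     7 ]
R3 -> R3 − 11·R1
  [ 1  11/40   5/8 ]
  [ 0   1/40  -9/8 ]
  [ 0  -1/40   1/8 ]
R2 -> 40·R2
  [ 1  11/40  5/8 ]
  [ 0      1  -45 ]
  [ 0  -1/40  1/8 ]
R3 -> R3 + 1/40·R2
  [ 1  11/40  5/8 ]
  [ 0      1  -45 ]
  [ 0      0   -1 ]
R3 -> -1·R3
  [ 1  11/40  5/8 ]
  [ 0      1  -45 ]
  [ 0      0    1 ]
R2 -> R2 + 45·R3
  [ 1  11/40  5/8 ]
  [ 0      1    0 ]
  [ 0      0    1 ]
R1 -> R1 − 5/8·R3
  [ 1  11/40  0 ]
  [ 0      1  0 ]
  [ 0      0  1 ]
R1 -> R1 − 11/40·R2
  [ 1  0  0 ]
  [ 0  1  0 ]
  [ 0  0  1 ]
The reduced form has 3 nonzero rows.

rank = 3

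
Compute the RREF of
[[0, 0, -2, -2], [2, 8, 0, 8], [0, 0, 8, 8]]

R1 <-> R2
  [ 2  8   0   8 ]
  [ 0  0  -2  -2 ]
  [ 0  0   8   8 ]
R1 → 1/2·R1
  [ 1  4   0   4 ]
  [ 0  0  -2  -2 ]
  [ 0  0   8   8 ]
R2 → -1/2·R2
  [ 1  4  0  4 ]
  [ 0  0  1  1 ]
  [ 0  0  8  8 ]
R3 → R3 − 8·R2
  [ 1  4  0  4 ]
  [ 0  0  1  1 ]
  [ 0  0  0  0 ]

[[1, 4, 0, 4], [0, 0, 1, 1], [0, 0, 0, 0]]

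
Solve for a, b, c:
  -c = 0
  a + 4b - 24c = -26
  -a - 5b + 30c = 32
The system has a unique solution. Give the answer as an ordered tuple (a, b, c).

(-2, -6, 0)

Form the augmented matrix and row-reduce:
  [  0   0   -1  |    0 ]
  [  1   4  -24  |  -26 ]
  [ -1  -5   30  |   32 ]
Swap ρ1 and ρ2.
  [  1   4  -24  |  -26 ]
  [  0   0   -1  |    0 ]
  [ -1  -5   30  |   32 ]
Add ρ1 to ρ3.
  [ 1   4  -24  |  -26 ]
  [ 0   0   -1  |    0 ]
  [ 0  -1    6  |    6 ]
Swap ρ2 and ρ3.
  [ 1   4  -24  |  -26 ]
  [ 0  -1    6  |    6 ]
  [ 0   0   -1  |    0 ]
Multiply ρ2 by -1.
  [ 1  4  -24  |  -26 ]
  [ 0  1   -6  |   -6 ]
  [ 0  0   -1  |    0 ]
Multiply ρ3 by -1.
  [ 1  4  -24  |  -26 ]
  [ 0  1   -6  |   -6 ]
  [ 0  0    1  |    0 ]
Add 6 times ρ3 to ρ2.
  [ 1  4  -24  |  -26 ]
  [ 0  1    0  |   -6 ]
  [ 0  0    1  |    0 ]
Add 24 times ρ3 to ρ1.
  [ 1  4  0  |  -26 ]
  [ 0  1  0  |   -6 ]
  [ 0  0  1  |    0 ]
Subtract 4 times ρ2 from ρ1.
  [ 1  0  0  |  -2 ]
  [ 0  1  0  |  -6 ]
  [ 0  0  1  |   0 ]
Reading off the last column: a = -2, b = -6, c = 0.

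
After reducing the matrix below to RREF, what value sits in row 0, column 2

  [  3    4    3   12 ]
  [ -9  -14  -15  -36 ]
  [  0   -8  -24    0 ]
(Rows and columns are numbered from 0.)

-3

Multiply ρ1 by 1/3.
Add 9 times ρ1 to ρ2.
Multiply ρ2 by -1/2.
Add 8 times ρ2 to ρ3.
Subtract 4/3 times ρ2 from ρ1.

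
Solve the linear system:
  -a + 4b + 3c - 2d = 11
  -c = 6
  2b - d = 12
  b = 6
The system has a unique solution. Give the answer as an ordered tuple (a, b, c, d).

Form the augmented matrix and row-reduce:
  [ -1  4   3  -2  |  11 ]
  [  0  0  -1   0  |   6 ]
  [  0  2   0  -1  |  12 ]
  [  0  1   0   0  |   6 ]
R1 → -1·R1
  [ 1  -4  -3   2  |  -11 ]
  [ 0   0  -1   0  |    6 ]
  [ 0   2   0  -1  |   12 ]
  [ 0   1   0   0  |    6 ]
R2 <=> R3
  [ 1  -4  -3   2  |  -11 ]
  [ 0   2   0  -1  |   12 ]
  [ 0   0  -1   0  |    6 ]
  [ 0   1   0   0  |    6 ]
R2 → 1/2·R2
  [ 1  -4  -3     2  |  -11 ]
  [ 0   1   0  -1/2  |    6 ]
  [ 0   0  -1     0  |    6 ]
  [ 0   1   0     0  |    6 ]
R4 → R4 − R2
  [ 1  -4  -3     2  |  -11 ]
  [ 0   1   0  -1/2  |    6 ]
  [ 0   0  -1     0  |    6 ]
  [ 0   0   0   1/2  |    0 ]
R3 → -1·R3
  [ 1  -4  -3     2  |  -11 ]
  [ 0   1   0  -1/2  |    6 ]
  [ 0   0   1     0  |   -6 ]
  [ 0   0   0   1/2  |    0 ]
R4 → 2·R4
  [ 1  -4  -3     2  |  -11 ]
  [ 0   1   0  -1/2  |    6 ]
  [ 0   0   1     0  |   -6 ]
  [ 0   0   0     1  |    0 ]
R2 → R2 + 1/2·R4
  [ 1  -4  -3  2  |  -11 ]
  [ 0   1   0  0  |    6 ]
  [ 0   0   1  0  |   -6 ]
  [ 0   0   0  1  |    0 ]
R1 → R1 − 2·R4
  [ 1  -4  -3  0  |  -11 ]
  [ 0   1   0  0  |    6 ]
  [ 0   0   1  0  |   -6 ]
  [ 0   0   0  1  |    0 ]
R1 → R1 + 3·R3
  [ 1  -4  0  0  |  -29 ]
  [ 0   1  0  0  |    6 ]
  [ 0   0  1  0  |   -6 ]
  [ 0   0  0  1  |    0 ]
R1 → R1 + 4·R2
  [ 1  0  0  0  |  -5 ]
  [ 0  1  0  0  |   6 ]
  [ 0  0  1  0  |  -6 ]
  [ 0  0  0  1  |   0 ]
Reading off the last column: a = -5, b = 6, c = -6, d = 0.

(-5, 6, -6, 0)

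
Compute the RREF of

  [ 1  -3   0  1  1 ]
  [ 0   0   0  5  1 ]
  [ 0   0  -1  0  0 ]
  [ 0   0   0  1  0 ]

[[1, -3, 0, 0, 0], [0, 0, 1, 0, 0], [0, 0, 0, 1, 0], [0, 0, 0, 0, 1]]

ρ2 <-> ρ3
  [ 1  -3   0  1  1 ]
  [ 0   0  -1  0  0 ]
  [ 0   0   0  5  1 ]
  [ 0   0   0  1  0 ]
ρ2 ← -1·ρ2
  [ 1  -3  0  1  1 ]
  [ 0   0  1  0  0 ]
  [ 0   0  0  5  1 ]
  [ 0   0  0  1  0 ]
ρ3 ← 1/5·ρ3
  [ 1  -3  0  1    1 ]
  [ 0   0  1  0    0 ]
  [ 0   0  0  1  1/5 ]
  [ 0   0  0  1    0 ]
ρ4 ← ρ4 − ρ3
  [ 1  -3  0  1     1 ]
  [ 0   0  1  0     0 ]
  [ 0   0  0  1   1/5 ]
  [ 0   0  0  0  -1/5 ]
ρ4 ← -5·ρ4
  [ 1  -3  0  1    1 ]
  [ 0   0  1  0    0 ]
  [ 0   0  0  1  1/5 ]
  [ 0   0  0  0    1 ]
ρ3 ← ρ3 − 1/5·ρ4
  [ 1  -3  0  1  1 ]
  [ 0   0  1  0  0 ]
  [ 0   0  0  1  0 ]
  [ 0   0  0  0  1 ]
ρ1 ← ρ1 − ρ4
  [ 1  -3  0  1  0 ]
  [ 0   0  1  0  0 ]
  [ 0   0  0  1  0 ]
  [ 0   0  0  0  1 ]
ρ1 ← ρ1 − ρ3
  [ 1  -3  0  0  0 ]
  [ 0   0  1  0  0 ]
  [ 0   0  0  1  0 ]
  [ 0   0  0  0  1 ]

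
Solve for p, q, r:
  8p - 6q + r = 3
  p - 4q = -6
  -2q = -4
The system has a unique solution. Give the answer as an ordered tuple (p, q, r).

Form the augmented matrix and row-reduce:
  [ 8  -6  1  |   3 ]
  [ 1  -4  0  |  -6 ]
  [ 0  -2  0  |  -4 ]
ρ1 ← 1/8·ρ1
  [ 1  -3/4  1/8  |  3/8 ]
  [ 1    -4    0  |   -6 ]
  [ 0    -2    0  |   -4 ]
ρ2 ← ρ2 − ρ1
  [ 1   -3/4   1/8  |    3/8 ]
  [ 0  -13/4  -1/8  |  -51/8 ]
  [ 0     -2     0  |     -4 ]
ρ2 ← -4/13·ρ2
  [ 1  -3/4   1/8  |    3/8 ]
  [ 0     1  1/26  |  51/26 ]
  [ 0    -2     0  |     -4 ]
ρ3 ← ρ3 + 2·ρ2
  [ 1  -3/4   1/8  |    3/8 ]
  [ 0     1  1/26  |  51/26 ]
  [ 0     0  1/13  |  -1/13 ]
ρ3 ← 13·ρ3
  [ 1  -3/4   1/8  |    3/8 ]
  [ 0     1  1/26  |  51/26 ]
  [ 0     0     1  |     -1 ]
ρ2 ← ρ2 − 1/26·ρ3
  [ 1  -3/4  1/8  |  3/8 ]
  [ 0     1    0  |    2 ]
  [ 0     0    1  |   -1 ]
ρ1 ← ρ1 − 1/8·ρ3
  [ 1  -3/4  0  |  1/2 ]
  [ 0     1  0  |    2 ]
  [ 0     0  1  |   -1 ]
ρ1 ← ρ1 + 3/4·ρ2
  [ 1  0  0  |   2 ]
  [ 0  1  0  |   2 ]
  [ 0  0  1  |  -1 ]
Reading off the last column: p = 2, q = 2, r = -1.

(2, 2, -1)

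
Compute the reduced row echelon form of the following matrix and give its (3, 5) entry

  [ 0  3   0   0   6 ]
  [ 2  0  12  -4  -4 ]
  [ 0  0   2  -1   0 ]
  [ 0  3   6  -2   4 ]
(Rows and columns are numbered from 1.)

r1 <-> r2
r1 ← 1/2·r1
r2 ← 1/3·r2
r4 ← r4 − 3·r2
r3 ← 1/2·r3
r4 ← r4 − 6·r3
r3 ← r3 + 1/2·r4
r1 ← r1 + 2·r4
r1 ← r1 − 6·r3

-1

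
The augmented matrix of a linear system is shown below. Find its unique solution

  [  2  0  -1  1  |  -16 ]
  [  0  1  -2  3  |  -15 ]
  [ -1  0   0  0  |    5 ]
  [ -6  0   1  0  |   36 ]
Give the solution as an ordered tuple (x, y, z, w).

(-5, -3, 6, 0)

R1 → 1/2·R1
  [  1  0  -1/2  1/2  |   -8 ]
  [  0  1    -2    3  |  -15 ]
  [ -1  0     0    0  |    5 ]
  [ -6  0     1    0  |   36 ]
R3 → R3 + R1
  [  1  0  -1/2  1/2  |   -8 ]
  [  0  1    -2    3  |  -15 ]
  [  0  0  -1/2  1/2  |   -3 ]
  [ -6  0     1    0  |   36 ]
R4 → R4 + 6·R1
  [ 1  0  -1/2  1/2  |   -8 ]
  [ 0  1    -2    3  |  -15 ]
  [ 0  0  -1/2  1/2  |   -3 ]
  [ 0  0    -2    3  |  -12 ]
R3 → -2·R3
  [ 1  0  -1/2  1/2  |   -8 ]
  [ 0  1    -2    3  |  -15 ]
  [ 0  0     1   -1  |    6 ]
  [ 0  0    -2    3  |  -12 ]
R4 → R4 + 2·R3
  [ 1  0  -1/2  1/2  |   -8 ]
  [ 0  1    -2    3  |  -15 ]
  [ 0  0     1   -1  |    6 ]
  [ 0  0     0    1  |    0 ]
R3 → R3 + R4
  [ 1  0  -1/2  1/2  |   -8 ]
  [ 0  1    -2    3  |  -15 ]
  [ 0  0     1    0  |    6 ]
  [ 0  0     0    1  |    0 ]
R2 → R2 − 3·R4
  [ 1  0  -1/2  1/2  |   -8 ]
  [ 0  1    -2    0  |  -15 ]
  [ 0  0     1    0  |    6 ]
  [ 0  0     0    1  |    0 ]
R1 → R1 − 1/2·R4
  [ 1  0  -1/2  0  |   -8 ]
  [ 0  1    -2  0  |  -15 ]
  [ 0  0     1  0  |    6 ]
  [ 0  0     0  1  |    0 ]
R2 → R2 + 2·R3
  [ 1  0  -1/2  0  |  -8 ]
  [ 0  1     0  0  |  -3 ]
  [ 0  0     1  0  |   6 ]
  [ 0  0     0  1  |   0 ]
R1 → R1 + 1/2·R3
  [ 1  0  0  0  |  -5 ]
  [ 0  1  0  0  |  -3 ]
  [ 0  0  1  0  |   6 ]
  [ 0  0  0  1  |   0 ]
Reading off the last column: x = -5, y = -3, z = 6, w = 0.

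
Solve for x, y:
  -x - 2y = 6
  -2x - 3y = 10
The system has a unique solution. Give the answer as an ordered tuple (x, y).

(-2, -2)

Form the augmented matrix and row-reduce:
  [ -1  -2  |   6 ]
  [ -2  -3  |  10 ]
Multiply R1 by -1.
  [  1   2  |  -6 ]
  [ -2  -3  |  10 ]
Add 2 times R1 to R2.
  [ 1  2  |  -6 ]
  [ 0  1  |  -2 ]
Subtract 2 times R2 from R1.
  [ 1  0  |  -2 ]
  [ 0  1  |  -2 ]
Reading off the last column: x = -2, y = -2.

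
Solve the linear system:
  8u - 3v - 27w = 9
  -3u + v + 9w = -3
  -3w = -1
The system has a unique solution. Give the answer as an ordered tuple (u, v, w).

Form the augmented matrix and row-reduce:
  [  8  -3  -27  |   9 ]
  [ -3   1    9  |  -3 ]
  [  0   0   -3  |  -1 ]
R1 := 1/8·R1
  [  1  -3/8  -27/8  |  9/8 ]
  [ -3     1      9  |   -3 ]
  [  0     0     -3  |   -1 ]
R2 := R2 + 3·R1
  [ 1  -3/8  -27/8  |  9/8 ]
  [ 0  -1/8   -9/8  |  3/8 ]
  [ 0     0     -3  |   -1 ]
R2 := -8·R2
  [ 1  -3/8  -27/8  |  9/8 ]
  [ 0     1      9  |   -3 ]
  [ 0     0     -3  |   -1 ]
R3 := -1/3·R3
  [ 1  -3/8  -27/8  |  9/8 ]
  [ 0     1      9  |   -3 ]
  [ 0     0      1  |  1/3 ]
R2 := R2 − 9·R3
  [ 1  -3/8  -27/8  |  9/8 ]
  [ 0     1      0  |   -6 ]
  [ 0     0      1  |  1/3 ]
R1 := R1 + 27/8·R3
  [ 1  -3/8  0  |  9/4 ]
  [ 0     1  0  |   -6 ]
  [ 0     0  1  |  1/3 ]
R1 := R1 + 3/8·R2
  [ 1  0  0  |    0 ]
  [ 0  1  0  |   -6 ]
  [ 0  0  1  |  1/3 ]
Reading off the last column: u = 0, v = -6, w = 1/3.

(0, -6, 1/3)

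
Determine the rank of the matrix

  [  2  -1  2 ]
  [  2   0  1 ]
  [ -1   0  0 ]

Multiply r1 by 1/2.
  [  1  -1/2  1 ]
  [  2     0  1 ]
  [ -1     0  0 ]
Subtract 2 times r1 from r2.
  [  1  -1/2   1 ]
  [  0     1  -1 ]
  [ -1     0   0 ]
Add r1 to r3.
  [ 1  -1/2   1 ]
  [ 0     1  -1 ]
  [ 0  -1/2   1 ]
Add 1/2 times r2 to r3.
  [ 1  -1/2    1 ]
  [ 0     1   -1 ]
  [ 0     0  1/2 ]
Multiply r3 by 2.
  [ 1  -1/2   1 ]
  [ 0     1  -1 ]
  [ 0     0   1 ]
Add r3 to r2.
  [ 1  -1/2  1 ]
  [ 0     1  0 ]
  [ 0     0  1 ]
Subtract r3 from r1.
  [ 1  -1/2  0 ]
  [ 0     1  0 ]
  [ 0     0  1 ]
Add 1/2 times r2 to r1.
  [ 1  0  0 ]
  [ 0  1  0 ]
  [ 0  0  1 ]
The reduced form has 3 nonzero rows.

rank = 3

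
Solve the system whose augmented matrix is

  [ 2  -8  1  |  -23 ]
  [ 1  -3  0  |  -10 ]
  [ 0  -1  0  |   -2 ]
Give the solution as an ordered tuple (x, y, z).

(-4, 2, 1)

Multiply R1 by 1/2.
  [ 1  -4  1/2  |  -23/2 ]
  [ 1  -3    0  |    -10 ]
  [ 0  -1    0  |     -2 ]
Subtract R1 from R2.
  [ 1  -4   1/2  |  -23/2 ]
  [ 0   1  -1/2  |    3/2 ]
  [ 0  -1     0  |     -2 ]
Add R2 to R3.
  [ 1  -4   1/2  |  -23/2 ]
  [ 0   1  -1/2  |    3/2 ]
  [ 0   0  -1/2  |   -1/2 ]
Multiply R3 by -2.
  [ 1  -4   1/2  |  -23/2 ]
  [ 0   1  -1/2  |    3/2 ]
  [ 0   0     1  |      1 ]
Add 1/2 times R3 to R2.
  [ 1  -4  1/2  |  -23/2 ]
  [ 0   1    0  |      2 ]
  [ 0   0    1  |      1 ]
Subtract 1/2 times R3 from R1.
  [ 1  -4  0  |  -12 ]
  [ 0   1  0  |    2 ]
  [ 0   0  1  |    1 ]
Add 4 times R2 to R1.
  [ 1  0  0  |  -4 ]
  [ 0  1  0  |   2 ]
  [ 0  0  1  |   1 ]
Reading off the last column: x = -4, y = 2, z = 1.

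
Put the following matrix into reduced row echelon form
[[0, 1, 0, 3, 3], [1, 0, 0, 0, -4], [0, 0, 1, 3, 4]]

[[1, 0, 0, 0, -4], [0, 1, 0, 3, 3], [0, 0, 1, 3, 4]]

Swap ρ1 and ρ2.
  [ 1  0  0  0  -4 ]
  [ 0  1  0  3   3 ]
  [ 0  0  1  3   4 ]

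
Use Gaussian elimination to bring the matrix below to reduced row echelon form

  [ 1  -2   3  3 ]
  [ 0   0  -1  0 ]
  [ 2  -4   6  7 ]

[[1, -2, 0, 0], [0, 0, 1, 0], [0, 0, 0, 1]]

R3 -> R3 − 2·R1
  [ 1  -2   3  3 ]
  [ 0   0  -1  0 ]
  [ 0   0   0  1 ]
R2 -> -1·R2
  [ 1  -2  3  3 ]
  [ 0   0  1  0 ]
  [ 0   0  0  1 ]
R1 -> R1 − 3·R3
  [ 1  -2  3  0 ]
  [ 0   0  1  0 ]
  [ 0   0  0  1 ]
R1 -> R1 − 3·R2
  [ 1  -2  0  0 ]
  [ 0   0  1  0 ]
  [ 0   0  0  1 ]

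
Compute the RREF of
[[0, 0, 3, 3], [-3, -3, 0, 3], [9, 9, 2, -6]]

[[1, 1, 0, 0], [0, 0, 1, 0], [0, 0, 0, 1]]

Swap ρ1 and ρ2.
Multiply ρ1 by -1/3.
Subtract 9 times ρ1 from ρ3.
Multiply ρ2 by 1/3.
Subtract 2 times ρ2 from ρ3.
Subtract ρ3 from ρ2.
Add ρ3 to ρ1.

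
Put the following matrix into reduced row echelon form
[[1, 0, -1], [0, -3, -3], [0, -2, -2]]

[[1, 0, -1], [0, 1, 1], [0, 0, 0]]

ρ2 -> -1/3·ρ2
  [ 1   0  -1 ]
  [ 0   1   1 ]
  [ 0  -2  -2 ]
ρ3 -> ρ3 + 2·ρ2
  [ 1  0  -1 ]
  [ 0  1   1 ]
  [ 0  0   0 ]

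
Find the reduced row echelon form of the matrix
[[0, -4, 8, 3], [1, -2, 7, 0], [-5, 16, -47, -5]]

[[1, 0, 3, 0], [0, 1, -2, 0], [0, 0, 0, 1]]

r1 <=> r2
  [  1  -2    7   0 ]
  [  0  -4    8   3 ]
  [ -5  16  -47  -5 ]
r3 ← r3 + 5·r1
  [ 1  -2    7   0 ]
  [ 0  -4    8   3 ]
  [ 0   6  -12  -5 ]
r2 ← -1/4·r2
  [ 1  -2    7     0 ]
  [ 0   1   -2  -3/4 ]
  [ 0   6  -12    -5 ]
r3 ← r3 − 6·r2
  [ 1  -2   7     0 ]
  [ 0   1  -2  -3/4 ]
  [ 0   0   0  -1/2 ]
r3 ← -2·r3
  [ 1  -2   7     0 ]
  [ 0   1  -2  -3/4 ]
  [ 0   0   0     1 ]
r2 ← r2 + 3/4·r3
  [ 1  -2   7  0 ]
  [ 0   1  -2  0 ]
  [ 0   0   0  1 ]
r1 ← r1 + 2·r2
  [ 1  0   3  0 ]
  [ 0  1  -2  0 ]
  [ 0  0   0  1 ]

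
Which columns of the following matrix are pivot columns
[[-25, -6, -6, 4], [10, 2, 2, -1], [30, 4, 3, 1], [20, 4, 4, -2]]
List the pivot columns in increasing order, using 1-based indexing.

ρ1 -> -1/25·ρ1
  [  1  6/25  6/25  -4/25 ]
  [ 10     2     2     -1 ]
  [ 30     4     3      1 ]
  [ 20     4     4     -2 ]
ρ2 -> ρ2 − 10·ρ1
  [  1  6/25  6/25  -4/25 ]
  [  0  -2/5  -2/5    3/5 ]
  [ 30     4     3      1 ]
  [ 20     4     4     -2 ]
ρ3 -> ρ3 − 30·ρ1
  [  1   6/25   6/25  -4/25 ]
  [  0   -2/5   -2/5    3/5 ]
  [  0  -16/5  -21/5   29/5 ]
  [ 20      4      4     -2 ]
ρ4 -> ρ4 − 20·ρ1
  [ 1   6/25   6/25  -4/25 ]
  [ 0   -2/5   -2/5    3/5 ]
  [ 0  -16/5  -21/5   29/5 ]
  [ 0   -4/5   -4/5    6/5 ]
ρ2 -> -5/2·ρ2
  [ 1   6/25   6/25  -4/25 ]
  [ 0      1      1   -3/2 ]
  [ 0  -16/5  -21/5   29/5 ]
  [ 0   -4/5   -4/5    6/5 ]
ρ3 -> ρ3 + 16/5·ρ2
  [ 1  6/25  6/25  -4/25 ]
  [ 0     1     1   -3/2 ]
  [ 0     0    -1      1 ]
  [ 0  -4/5  -4/5    6/5 ]
ρ4 -> ρ4 + 4/5·ρ2
  [ 1  6/25  6/25  -4/25 ]
  [ 0     1     1   -3/2 ]
  [ 0     0    -1      1 ]
  [ 0     0     0      0 ]
ρ3 -> -1·ρ3
  [ 1  6/25  6/25  -4/25 ]
  [ 0     1     1   -3/2 ]
  [ 0     0     1     -1 ]
  [ 0     0     0      0 ]
ρ2 -> ρ2 − ρ3
  [ 1  6/25  6/25  -4/25 ]
  [ 0     1     0   -1/2 ]
  [ 0     0     1     -1 ]
  [ 0     0     0      0 ]
ρ1 -> ρ1 − 6/25·ρ3
  [ 1  6/25  0  2/25 ]
  [ 0     1  0  -1/2 ]
  [ 0     0  1    -1 ]
  [ 0     0  0     0 ]
ρ1 -> ρ1 − 6/25·ρ2
  [ 1  0  0   1/5 ]
  [ 0  1  0  -1/2 ]
  [ 0  0  1    -1 ]
  [ 0  0  0     0 ]
Pivot columns are the columns containing a leading 1.

1, 2, 3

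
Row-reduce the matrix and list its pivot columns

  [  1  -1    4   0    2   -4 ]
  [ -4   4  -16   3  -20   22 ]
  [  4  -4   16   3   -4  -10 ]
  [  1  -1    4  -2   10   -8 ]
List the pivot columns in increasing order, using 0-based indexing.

0, 3

R2 -> R2 + 4·R1
  [ 1  -1   4   0    2   -4 ]
  [ 0   0   0   3  -12    6 ]
  [ 4  -4  16   3   -4  -10 ]
  [ 1  -1   4  -2   10   -8 ]
R3 -> R3 − 4·R1
  [ 1  -1  4   0    2  -4 ]
  [ 0   0  0   3  -12   6 ]
  [ 0   0  0   3  -12   6 ]
  [ 1  -1  4  -2   10  -8 ]
R4 -> R4 − R1
  [ 1  -1  4   0    2  -4 ]
  [ 0   0  0   3  -12   6 ]
  [ 0   0  0   3  -12   6 ]
  [ 0   0  0  -2    8  -4 ]
R2 -> 1/3·R2
  [ 1  -1  4   0    2  -4 ]
  [ 0   0  0   1   -4   2 ]
  [ 0   0  0   3  -12   6 ]
  [ 0   0  0  -2    8  -4 ]
R3 -> R3 − 3·R2
  [ 1  -1  4   0   2  -4 ]
  [ 0   0  0   1  -4   2 ]
  [ 0   0  0   0   0   0 ]
  [ 0   0  0  -2   8  -4 ]
R4 -> R4 + 2·R2
  [ 1  -1  4  0   2  -4 ]
  [ 0   0  0  1  -4   2 ]
  [ 0   0  0  0   0   0 ]
  [ 0   0  0  0   0   0 ]
Pivot columns are the columns containing a leading 1.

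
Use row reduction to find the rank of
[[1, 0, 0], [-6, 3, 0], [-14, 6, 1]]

R2 → R2 + 6·R1
  [   1  0  0 ]
  [   0  3  0 ]
  [ -14  6  1 ]
R3 → R3 + 14·R1
  [ 1  0  0 ]
  [ 0  3  0 ]
  [ 0  6  1 ]
R2 → 1/3·R2
  [ 1  0  0 ]
  [ 0  1  0 ]
  [ 0  6  1 ]
R3 → R3 − 6·R2
  [ 1  0  0 ]
  [ 0  1  0 ]
  [ 0  0  1 ]
The reduced form has 3 nonzero rows.

rank = 3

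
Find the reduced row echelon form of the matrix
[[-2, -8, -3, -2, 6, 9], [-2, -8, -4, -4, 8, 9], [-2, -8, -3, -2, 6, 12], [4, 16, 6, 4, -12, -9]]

[[1, 4, 0, -2, 0, 0], [0, 0, 1, 2, -2, 0], [0, 0, 0, 0, 0, 1], [0, 0, 0, 0, 0, 0]]

r1 := -1/2·r1
r2 := r2 + 2·r1
r3 := r3 + 2·r1
r4 := r4 − 4·r1
r2 := -1·r2
r3 := 1/3·r3
r4 := r4 − 9·r3
r1 := r1 + 9/2·r3
r1 := r1 − 3/2·r2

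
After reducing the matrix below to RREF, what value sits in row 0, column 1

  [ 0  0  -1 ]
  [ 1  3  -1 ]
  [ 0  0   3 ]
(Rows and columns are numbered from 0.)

3

Swap r1 and r2.
  [ 1  3  -1 ]
  [ 0  0  -1 ]
  [ 0  0   3 ]
Multiply r2 by -1.
  [ 1  3  -1 ]
  [ 0  0   1 ]
  [ 0  0   3 ]
Subtract 3 times r2 from r3.
  [ 1  3  -1 ]
  [ 0  0   1 ]
  [ 0  0   0 ]
Add r2 to r1.
  [ 1  3  0 ]
  [ 0  0  1 ]
  [ 0  0  0 ]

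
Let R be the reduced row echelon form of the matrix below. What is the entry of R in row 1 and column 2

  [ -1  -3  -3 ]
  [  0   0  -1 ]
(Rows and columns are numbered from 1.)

3

ρ1 := -1·ρ1
  [ 1  3   3 ]
  [ 0  0  -1 ]
ρ2 := -1·ρ2
  [ 1  3  3 ]
  [ 0  0  1 ]
ρ1 := ρ1 − 3·ρ2
  [ 1  3  0 ]
  [ 0  0  1 ]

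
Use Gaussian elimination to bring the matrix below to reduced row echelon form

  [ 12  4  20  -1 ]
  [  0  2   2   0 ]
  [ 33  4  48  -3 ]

R1 → 1/12·R1
R3 → R3 − 33·R1
R2 → 1/2·R2
R3 → R3 + 7·R2
R3 → -4·R3
R1 → R1 + 1/12·R3
R1 → R1 − 1/3·R2

[[1, 0, 4/3, 0], [0, 1, 1, 0], [0, 0, 0, 1]]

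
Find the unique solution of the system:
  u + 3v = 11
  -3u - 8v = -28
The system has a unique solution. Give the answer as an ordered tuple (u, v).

Form the augmented matrix and row-reduce:
  [  1   3  |   11 ]
  [ -3  -8  |  -28 ]
r2 → r2 + 3·r1
  [ 1  3  |  11 ]
  [ 0  1  |   5 ]
r1 → r1 − 3·r2
  [ 1  0  |  -4 ]
  [ 0  1  |   5 ]
Reading off the last column: u = -4, v = 5.

(-4, 5)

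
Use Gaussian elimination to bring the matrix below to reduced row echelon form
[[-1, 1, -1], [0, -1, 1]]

[[1, 0, 0], [0, 1, -1]]

R1 -> -1·R1
  [ 1  -1  1 ]
  [ 0  -1  1 ]
R2 -> -1·R2
  [ 1  -1   1 ]
  [ 0   1  -1 ]
R1 -> R1 + R2
  [ 1  0   0 ]
  [ 0  1  -1 ]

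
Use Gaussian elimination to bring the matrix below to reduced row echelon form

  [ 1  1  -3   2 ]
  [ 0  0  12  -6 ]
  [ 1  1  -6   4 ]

Subtract R1 from R3.
  [ 1  1  -3   2 ]
  [ 0  0  12  -6 ]
  [ 0  0  -3   2 ]
Multiply R2 by 1/12.
  [ 1  1  -3     2 ]
  [ 0  0   1  -1/2 ]
  [ 0  0  -3     2 ]
Add 3 times R2 to R3.
  [ 1  1  -3     2 ]
  [ 0  0   1  -1/2 ]
  [ 0  0   0   1/2 ]
Multiply R3 by 2.
  [ 1  1  -3     2 ]
  [ 0  0   1  -1/2 ]
  [ 0  0   0     1 ]
Add 1/2 times R3 to R2.
  [ 1  1  -3  2 ]
  [ 0  0   1  0 ]
  [ 0  0   0  1 ]
Subtract 2 times R3 from R1.
  [ 1  1  -3  0 ]
  [ 0  0   1  0 ]
  [ 0  0   0  1 ]
Add 3 times R2 to R1.
  [ 1  1  0  0 ]
  [ 0  0  1  0 ]
  [ 0  0  0  1 ]

[[1, 1, 0, 0], [0, 0, 1, 0], [0, 0, 0, 1]]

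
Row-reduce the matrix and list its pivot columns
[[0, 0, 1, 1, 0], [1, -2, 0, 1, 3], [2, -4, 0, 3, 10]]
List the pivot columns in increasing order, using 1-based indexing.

ρ1 ↔ ρ2
  [ 1  -2  0  1   3 ]
  [ 0   0  1  1   0 ]
  [ 2  -4  0  3  10 ]
ρ3 ← ρ3 − 2·ρ1
  [ 1  -2  0  1  3 ]
  [ 0   0  1  1  0 ]
  [ 0   0  0  1  4 ]
ρ2 ← ρ2 − ρ3
  [ 1  -2  0  1   3 ]
  [ 0   0  1  0  -4 ]
  [ 0   0  0  1   4 ]
ρ1 ← ρ1 − ρ3
  [ 1  -2  0  0  -1 ]
  [ 0   0  1  0  -4 ]
  [ 0   0  0  1   4 ]
Pivot columns are the columns containing a leading 1.

1, 3, 4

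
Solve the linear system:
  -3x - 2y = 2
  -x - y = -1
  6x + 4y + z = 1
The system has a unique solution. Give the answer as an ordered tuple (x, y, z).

(-4, 5, 5)

Form the augmented matrix and row-reduce:
  [ -3  -2  0  |   2 ]
  [ -1  -1  0  |  -1 ]
  [  6   4  1  |   1 ]
Multiply ρ1 by -1/3.
  [  1  2/3  0  |  -2/3 ]
  [ -1   -1  0  |    -1 ]
  [  6    4  1  |     1 ]
Add ρ1 to ρ2.
  [ 1   2/3  0  |  -2/3 ]
  [ 0  -1/3  0  |  -5/3 ]
  [ 6     4  1  |     1 ]
Subtract 6 times ρ1 from ρ3.
  [ 1   2/3  0  |  -2/3 ]
  [ 0  -1/3  0  |  -5/3 ]
  [ 0     0  1  |     5 ]
Multiply ρ2 by -3.
  [ 1  2/3  0  |  -2/3 ]
  [ 0    1  0  |     5 ]
  [ 0    0  1  |     5 ]
Subtract 2/3 times ρ2 from ρ1.
  [ 1  0  0  |  -4 ]
  [ 0  1  0  |   5 ]
  [ 0  0  1  |   5 ]
Reading off the last column: x = -4, y = 5, z = 5.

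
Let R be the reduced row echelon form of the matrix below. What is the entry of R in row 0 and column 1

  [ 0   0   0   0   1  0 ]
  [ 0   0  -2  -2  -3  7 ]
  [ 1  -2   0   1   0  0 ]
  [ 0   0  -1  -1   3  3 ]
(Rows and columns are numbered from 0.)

-2

r1 <=> r3
  [ 1  -2   0   1   0  0 ]
  [ 0   0  -2  -2  -3  7 ]
  [ 0   0   0   0   1  0 ]
  [ 0   0  -1  -1   3  3 ]
r2 ← -1/2·r2
  [ 1  -2   0   1    0     0 ]
  [ 0   0   1   1  3/2  -7/2 ]
  [ 0   0   0   0    1     0 ]
  [ 0   0  -1  -1    3     3 ]
r4 ← r4 + r2
  [ 1  -2  0  1    0     0 ]
  [ 0   0  1  1  3/2  -7/2 ]
  [ 0   0  0  0    1     0 ]
  [ 0   0  0  0  9/2  -1/2 ]
r4 ← r4 − 9/2·r3
  [ 1  -2  0  1    0     0 ]
  [ 0   0  1  1  3/2  -7/2 ]
  [ 0   0  0  0    1     0 ]
  [ 0   0  0  0    0  -1/2 ]
r4 ← -2·r4
  [ 1  -2  0  1    0     0 ]
  [ 0   0  1  1  3/2  -7/2 ]
  [ 0   0  0  0    1     0 ]
  [ 0   0  0  0    0     1 ]
r2 ← r2 + 7/2·r4
  [ 1  -2  0  1    0  0 ]
  [ 0   0  1  1  3/2  0 ]
  [ 0   0  0  0    1  0 ]
  [ 0   0  0  0    0  1 ]
r2 ← r2 − 3/2·r3
  [ 1  -2  0  1  0  0 ]
  [ 0   0  1  1  0  0 ]
  [ 0   0  0  0  1  0 ]
  [ 0   0  0  0  0  1 ]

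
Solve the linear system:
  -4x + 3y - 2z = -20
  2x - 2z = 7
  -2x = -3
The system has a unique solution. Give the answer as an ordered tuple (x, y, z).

Form the augmented matrix and row-reduce:
  [ -4  3  -2  |  -20 ]
  [  2  0  -2  |    7 ]
  [ -2  0   0  |   -3 ]
R1 ← -1/4·R1
R2 ← R2 − 2·R1
R3 ← R3 + 2·R1
R2 ← 2/3·R2
R3 ← R3 + 3/2·R2
R3 ← -1/2·R3
R2 ← R2 + 2·R3
R1 ← R1 − 1/2·R3
R1 ← R1 + 3/4·R2
Reading off the last column: x = 3/2, y = -6, z = -2.

(3/2, -6, -2)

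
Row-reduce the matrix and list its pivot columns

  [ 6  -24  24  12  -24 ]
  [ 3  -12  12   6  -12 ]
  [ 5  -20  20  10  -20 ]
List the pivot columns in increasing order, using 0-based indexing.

0

R1 -> 1/6·R1
  [ 1   -4   4   2   -4 ]
  [ 3  -12  12   6  -12 ]
  [ 5  -20  20  10  -20 ]
R2 -> R2 − 3·R1
  [ 1   -4   4   2   -4 ]
  [ 0    0   0   0    0 ]
  [ 5  -20  20  10  -20 ]
R3 -> R3 − 5·R1
  [ 1  -4  4  2  -4 ]
  [ 0   0  0  0   0 ]
  [ 0   0  0  0   0 ]
Pivot columns are the columns containing a leading 1.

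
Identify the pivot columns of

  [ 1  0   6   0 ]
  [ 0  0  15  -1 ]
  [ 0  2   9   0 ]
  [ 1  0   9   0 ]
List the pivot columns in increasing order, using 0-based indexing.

ρ4 → ρ4 − ρ1
  [ 1  0   6   0 ]
  [ 0  0  15  -1 ]
  [ 0  2   9   0 ]
  [ 0  0   3   0 ]
ρ2 <=> ρ3
  [ 1  0   6   0 ]
  [ 0  2   9   0 ]
  [ 0  0  15  -1 ]
  [ 0  0   3   0 ]
ρ2 → 1/2·ρ2
  [ 1  0    6   0 ]
  [ 0  1  9/2   0 ]
  [ 0  0   15  -1 ]
  [ 0  0    3   0 ]
ρ3 → 1/15·ρ3
  [ 1  0    6      0 ]
  [ 0  1  9/2      0 ]
  [ 0  0    1  -1/15 ]
  [ 0  0    3      0 ]
ρ4 → ρ4 − 3·ρ3
  [ 1  0    6      0 ]
  [ 0  1  9/2      0 ]
  [ 0  0    1  -1/15 ]
  [ 0  0    0    1/5 ]
ρ4 → 5·ρ4
  [ 1  0    6      0 ]
  [ 0  1  9/2      0 ]
  [ 0  0    1  -1/15 ]
  [ 0  0    0      1 ]
ρ3 → ρ3 + 1/15·ρ4
  [ 1  0    6  0 ]
  [ 0  1  9/2  0 ]
  [ 0  0    1  0 ]
  [ 0  0    0  1 ]
ρ2 → ρ2 − 9/2·ρ3
  [ 1  0  6  0 ]
  [ 0  1  0  0 ]
  [ 0  0  1  0 ]
  [ 0  0  0  1 ]
ρ1 → ρ1 − 6·ρ3
  [ 1  0  0  0 ]
  [ 0  1  0  0 ]
  [ 0  0  1  0 ]
  [ 0  0  0  1 ]
Pivot columns are the columns containing a leading 1.

0, 1, 2, 3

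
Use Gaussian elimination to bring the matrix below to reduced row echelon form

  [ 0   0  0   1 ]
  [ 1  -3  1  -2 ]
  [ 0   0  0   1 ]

r1 <=> r2
  [ 1  -3  1  -2 ]
  [ 0   0  0   1 ]
  [ 0   0  0   1 ]
r3 → r3 − r2
  [ 1  -3  1  -2 ]
  [ 0   0  0   1 ]
  [ 0   0  0   0 ]
r1 → r1 + 2·r2
  [ 1  -3  1  0 ]
  [ 0   0  0  1 ]
  [ 0   0  0  0 ]

[[1, -3, 1, 0], [0, 0, 0, 1], [0, 0, 0, 0]]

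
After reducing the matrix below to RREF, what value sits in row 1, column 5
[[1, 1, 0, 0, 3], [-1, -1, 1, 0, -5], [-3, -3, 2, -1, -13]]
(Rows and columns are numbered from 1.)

3

R2 → R2 + R1
  [  1   1  0   0    3 ]
  [  0   0  1   0   -2 ]
  [ -3  -3  2  -1  -13 ]
R3 → R3 + 3·R1
  [ 1  1  0   0   3 ]
  [ 0  0  1   0  -2 ]
  [ 0  0  2  -1  -4 ]
R3 → R3 − 2·R2
  [ 1  1  0   0   3 ]
  [ 0  0  1   0  -2 ]
  [ 0  0  0  -1   0 ]
R3 → -1·R3
  [ 1  1  0  0   3 ]
  [ 0  0  1  0  -2 ]
  [ 0  0  0  1   0 ]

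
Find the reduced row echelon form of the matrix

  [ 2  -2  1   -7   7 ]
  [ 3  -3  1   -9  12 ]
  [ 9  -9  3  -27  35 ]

[[1, -1, 0, -2, 0], [0, 0, 1, -3, 0], [0, 0, 0, 0, 1]]

r1 := 1/2·r1
r2 := r2 − 3·r1
r3 := r3 − 9·r1
r2 := -2·r2
r3 := r3 + 3/2·r2
r3 := -1·r3
r2 := r2 + 3·r3
r1 := r1 − 7/2·r3
r1 := r1 − 1/2·r2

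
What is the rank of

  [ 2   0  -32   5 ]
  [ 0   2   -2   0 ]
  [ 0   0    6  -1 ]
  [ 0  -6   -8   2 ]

rank = 4

R1 -> 1/2·R1
  [ 1   0  -16  5/2 ]
  [ 0   2   -2    0 ]
  [ 0   0    6   -1 ]
  [ 0  -6   -8    2 ]
R2 -> 1/2·R2
  [ 1   0  -16  5/2 ]
  [ 0   1   -1    0 ]
  [ 0   0    6   -1 ]
  [ 0  -6   -8    2 ]
R4 -> R4 + 6·R2
  [ 1  0  -16  5/2 ]
  [ 0  1   -1    0 ]
  [ 0  0    6   -1 ]
  [ 0  0  -14    2 ]
R3 -> 1/6·R3
  [ 1  0  -16   5/2 ]
  [ 0  1   -1     0 ]
  [ 0  0    1  -1/6 ]
  [ 0  0  -14     2 ]
R4 -> R4 + 14·R3
  [ 1  0  -16   5/2 ]
  [ 0  1   -1     0 ]
  [ 0  0    1  -1/6 ]
  [ 0  0    0  -1/3 ]
R4 -> -3·R4
  [ 1  0  -16   5/2 ]
  [ 0  1   -1     0 ]
  [ 0  0    1  -1/6 ]
  [ 0  0    0     1 ]
R3 -> R3 + 1/6·R4
  [ 1  0  -16  5/2 ]
  [ 0  1   -1    0 ]
  [ 0  0    1    0 ]
  [ 0  0    0    1 ]
R1 -> R1 − 5/2·R4
  [ 1  0  -16  0 ]
  [ 0  1   -1  0 ]
  [ 0  0    1  0 ]
  [ 0  0    0  1 ]
R2 -> R2 + R3
  [ 1  0  -16  0 ]
  [ 0  1    0  0 ]
  [ 0  0    1  0 ]
  [ 0  0    0  1 ]
R1 -> R1 + 16·R3
  [ 1  0  0  0 ]
  [ 0  1  0  0 ]
  [ 0  0  1  0 ]
  [ 0  0  0  1 ]
The reduced form has 4 nonzero rows.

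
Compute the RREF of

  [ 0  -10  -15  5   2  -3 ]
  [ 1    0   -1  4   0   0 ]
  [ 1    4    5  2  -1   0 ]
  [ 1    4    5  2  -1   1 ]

[[1, 0, -1, 4, 0, 0], [0, 1, 3/2, -1/2, 0, 0], [0, 0, 0, 0, 1, 0], [0, 0, 0, 0, 0, 1]]

R1 <-> R2
  [ 1    0   -1  4   0   0 ]
  [ 0  -10  -15  5   2  -3 ]
  [ 1    4    5  2  -1   0 ]
  [ 1    4    5  2  -1   1 ]
R3 -> R3 − R1
  [ 1    0   -1   4   0   0 ]
  [ 0  -10  -15   5   2  -3 ]
  [ 0    4    6  -2  -1   0 ]
  [ 1    4    5   2  -1   1 ]
R4 -> R4 − R1
  [ 1    0   -1   4   0   0 ]
  [ 0  -10  -15   5   2  -3 ]
  [ 0    4    6  -2  -1   0 ]
  [ 0    4    6  -2  -1   1 ]
R2 -> -1/10·R2
  [ 1  0   -1     4     0     0 ]
  [ 0  1  3/2  -1/2  -1/5  3/10 ]
  [ 0  4    6    -2    -1     0 ]
  [ 0  4    6    -2    -1     1 ]
R3 -> R3 − 4·R2
  [ 1  0   -1     4     0     0 ]
  [ 0  1  3/2  -1/2  -1/5  3/10 ]
  [ 0  0    0     0  -1/5  -6/5 ]
  [ 0  4    6    -2    -1     1 ]
R4 -> R4 − 4·R2
  [ 1  0   -1     4     0     0 ]
  [ 0  1  3/2  -1/2  -1/5  3/10 ]
  [ 0  0    0     0  -1/5  -6/5 ]
  [ 0  0    0     0  -1/5  -1/5 ]
R3 -> -5·R3
  [ 1  0   -1     4     0     0 ]
  [ 0  1  3/2  -1/2  -1/5  3/10 ]
  [ 0  0    0     0     1     6 ]
  [ 0  0    0     0  -1/5  -1/5 ]
R4 -> R4 + 1/5·R3
  [ 1  0   -1     4     0     0 ]
  [ 0  1  3/2  -1/2  -1/5  3/10 ]
  [ 0  0    0     0     1     6 ]
  [ 0  0    0     0     0     1 ]
R3 -> R3 − 6·R4
  [ 1  0   -1     4     0     0 ]
  [ 0  1  3/2  -1/2  -1/5  3/10 ]
  [ 0  0    0     0     1     0 ]
  [ 0  0    0     0     0     1 ]
R2 -> R2 − 3/10·R4
  [ 1  0   -1     4     0  0 ]
  [ 0  1  3/2  -1/2  -1/5  0 ]
  [ 0  0    0     0     1  0 ]
  [ 0  0    0     0     0  1 ]
R2 -> R2 + 1/5·R3
  [ 1  0   -1     4  0  0 ]
  [ 0  1  3/2  -1/2  0  0 ]
  [ 0  0    0     0  1  0 ]
  [ 0  0    0     0  0  1 ]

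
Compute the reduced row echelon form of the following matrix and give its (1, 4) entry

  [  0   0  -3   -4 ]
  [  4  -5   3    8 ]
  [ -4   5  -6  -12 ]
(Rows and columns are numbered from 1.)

1

R1 <=> R2
  [  4  -5   3    8 ]
  [  0   0  -3   -4 ]
  [ -4   5  -6  -12 ]
R1 → 1/4·R1
  [  1  -5/4  3/4    2 ]
  [  0     0   -3   -4 ]
  [ -4     5   -6  -12 ]
R3 → R3 + 4·R1
  [ 1  -5/4  3/4   2 ]
  [ 0     0   -3  -4 ]
  [ 0     0   -3  -4 ]
R2 → -1/3·R2
  [ 1  -5/4  3/4    2 ]
  [ 0     0    1  4/3 ]
  [ 0     0   -3   -4 ]
R3 → R3 + 3·R2
  [ 1  -5/4  3/4    2 ]
  [ 0     0    1  4/3 ]
  [ 0     0    0    0 ]
R1 → R1 − 3/4·R2
  [ 1  -5/4  0    1 ]
  [ 0     0  1  4/3 ]
  [ 0     0  0    0 ]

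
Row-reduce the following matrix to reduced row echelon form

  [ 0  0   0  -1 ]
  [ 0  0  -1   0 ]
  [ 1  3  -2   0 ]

[[1, 3, 0, 0], [0, 0, 1, 0], [0, 0, 0, 1]]

R1 ↔ R3
  [ 1  3  -2   0 ]
  [ 0  0  -1   0 ]
  [ 0  0   0  -1 ]
R2 := -1·R2
  [ 1  3  -2   0 ]
  [ 0  0   1   0 ]
  [ 0  0   0  -1 ]
R3 := -1·R3
  [ 1  3  -2  0 ]
  [ 0  0   1  0 ]
  [ 0  0   0  1 ]
R1 := R1 + 2·R2
  [ 1  3  0  0 ]
  [ 0  0  1  0 ]
  [ 0  0  0  1 ]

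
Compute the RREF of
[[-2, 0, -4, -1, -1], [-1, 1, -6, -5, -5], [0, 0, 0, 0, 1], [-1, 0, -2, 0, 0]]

[[1, 0, 2, 0, 0], [0, 1, -4, 0, 0], [0, 0, 0, 1, 0], [0, 0, 0, 0, 1]]

R1 := -1/2·R1
  [  1  0   2  1/2  1/2 ]
  [ -1  1  -6   -5   -5 ]
  [  0  0   0    0    1 ]
  [ -1  0  -2    0    0 ]
R2 := R2 + R1
  [  1  0   2   1/2   1/2 ]
  [  0  1  -4  -9/2  -9/2 ]
  [  0  0   0     0     1 ]
  [ -1  0  -2     0     0 ]
R4 := R4 + R1
  [ 1  0   2   1/2   1/2 ]
  [ 0  1  -4  -9/2  -9/2 ]
  [ 0  0   0     0     1 ]
  [ 0  0   0   1/2   1/2 ]
R3 <=> R4
  [ 1  0   2   1/2   1/2 ]
  [ 0  1  -4  -9/2  -9/2 ]
  [ 0  0   0   1/2   1/2 ]
  [ 0  0   0     0     1 ]
R3 := 2·R3
  [ 1  0   2   1/2   1/2 ]
  [ 0  1  -4  -9/2  -9/2 ]
  [ 0  0   0     1     1 ]
  [ 0  0   0     0     1 ]
R3 := R3 − R4
  [ 1  0   2   1/2   1/2 ]
  [ 0  1  -4  -9/2  -9/2 ]
  [ 0  0   0     1     0 ]
  [ 0  0   0     0     1 ]
R2 := R2 + 9/2·R4
  [ 1  0   2   1/2  1/2 ]
  [ 0  1  -4  -9/2    0 ]
  [ 0  0   0     1    0 ]
  [ 0  0   0     0    1 ]
R1 := R1 − 1/2·R4
  [ 1  0   2   1/2  0 ]
  [ 0  1  -4  -9/2  0 ]
  [ 0  0   0     1  0 ]
  [ 0  0   0     0  1 ]
R2 := R2 + 9/2·R3
  [ 1  0   2  1/2  0 ]
  [ 0  1  -4    0  0 ]
  [ 0  0   0    1  0 ]
  [ 0  0   0    0  1 ]
R1 := R1 − 1/2·R3
  [ 1  0   2  0  0 ]
  [ 0  1  -4  0  0 ]
  [ 0  0   0  1  0 ]
  [ 0  0   0  0  1 ]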